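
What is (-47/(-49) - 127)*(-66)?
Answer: 407616/49 ≈ 8318.7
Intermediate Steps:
(-47/(-49) - 127)*(-66) = (-47*(-1/49) - 127)*(-66) = (47/49 - 127)*(-66) = -6176/49*(-66) = 407616/49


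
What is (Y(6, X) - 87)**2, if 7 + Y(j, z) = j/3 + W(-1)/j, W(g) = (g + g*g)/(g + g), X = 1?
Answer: 8464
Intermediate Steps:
W(g) = (g + g**2)/(2*g) (W(g) = (g + g**2)/((2*g)) = (g + g**2)*(1/(2*g)) = (g + g**2)/(2*g))
Y(j, z) = -7 + j/3 (Y(j, z) = -7 + (j/3 + (1/2 + (1/2)*(-1))/j) = -7 + (j*(1/3) + (1/2 - 1/2)/j) = -7 + (j/3 + 0/j) = -7 + (j/3 + 0) = -7 + j/3)
(Y(6, X) - 87)**2 = ((-7 + (1/3)*6) - 87)**2 = ((-7 + 2) - 87)**2 = (-5 - 87)**2 = (-92)**2 = 8464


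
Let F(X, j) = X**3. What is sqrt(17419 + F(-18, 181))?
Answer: sqrt(11587) ≈ 107.64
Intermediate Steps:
sqrt(17419 + F(-18, 181)) = sqrt(17419 + (-18)**3) = sqrt(17419 - 5832) = sqrt(11587)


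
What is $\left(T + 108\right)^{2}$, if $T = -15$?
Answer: $8649$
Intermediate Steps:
$\left(T + 108\right)^{2} = \left(-15 + 108\right)^{2} = 93^{2} = 8649$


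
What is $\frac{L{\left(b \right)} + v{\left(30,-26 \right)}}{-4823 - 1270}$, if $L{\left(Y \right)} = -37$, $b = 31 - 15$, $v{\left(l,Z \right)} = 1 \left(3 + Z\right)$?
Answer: $\frac{20}{2031} \approx 0.0098474$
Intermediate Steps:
$v{\left(l,Z \right)} = 3 + Z$
$b = 16$ ($b = 31 - 15 = 16$)
$\frac{L{\left(b \right)} + v{\left(30,-26 \right)}}{-4823 - 1270} = \frac{-37 + \left(3 - 26\right)}{-4823 - 1270} = \frac{-37 - 23}{-6093} = \left(-60\right) \left(- \frac{1}{6093}\right) = \frac{20}{2031}$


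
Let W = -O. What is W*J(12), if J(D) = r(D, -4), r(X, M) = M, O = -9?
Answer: -36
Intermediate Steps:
J(D) = -4
W = 9 (W = -1*(-9) = 9)
W*J(12) = 9*(-4) = -36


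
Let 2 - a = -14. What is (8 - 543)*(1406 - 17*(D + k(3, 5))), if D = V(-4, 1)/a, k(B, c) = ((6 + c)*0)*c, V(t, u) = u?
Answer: -12026265/16 ≈ -7.5164e+5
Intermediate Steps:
a = 16 (a = 2 - 1*(-14) = 2 + 14 = 16)
k(B, c) = 0 (k(B, c) = 0*c = 0)
D = 1/16 ≈ 0.062500
(8 - 543)*(1406 - 17*(D + k(3, 5))) = (8 - 543)*(1406 - 17*(1/16 + 0)) = -535*(1406 - 17*1/16) = -535*(1406 - 17/16) = -535*22479/16 = -12026265/16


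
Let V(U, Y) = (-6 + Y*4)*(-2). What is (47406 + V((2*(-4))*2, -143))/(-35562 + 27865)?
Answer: -48562/7697 ≈ -6.3092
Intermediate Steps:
V(U, Y) = 12 - 8*Y (V(U, Y) = (-6 + 4*Y)*(-2) = 12 - 8*Y)
(47406 + V((2*(-4))*2, -143))/(-35562 + 27865) = (47406 + (12 - 8*(-143)))/(-35562 + 27865) = (47406 + (12 + 1144))/(-7697) = (47406 + 1156)*(-1/7697) = 48562*(-1/7697) = -48562/7697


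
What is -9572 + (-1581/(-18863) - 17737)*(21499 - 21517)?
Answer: 5841729464/18863 ≈ 3.0969e+5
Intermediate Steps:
-9572 + (-1581/(-18863) - 17737)*(21499 - 21517) = -9572 + (-1581*(-1/18863) - 17737)*(-18) = -9572 + (1581/18863 - 17737)*(-18) = -9572 - 334571450/18863*(-18) = -9572 + 6022286100/18863 = 5841729464/18863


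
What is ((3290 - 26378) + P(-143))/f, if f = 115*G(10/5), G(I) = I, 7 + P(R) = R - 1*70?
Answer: -11654/115 ≈ -101.34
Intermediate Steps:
P(R) = -77 + R (P(R) = -7 + (R - 1*70) = -7 + (R - 70) = -7 + (-70 + R) = -77 + R)
f = 230 (f = 115*(10/5) = 115*(10*(1/5)) = 115*2 = 230)
((3290 - 26378) + P(-143))/f = ((3290 - 26378) + (-77 - 143))/230 = (-23088 - 220)*(1/230) = -23308*1/230 = -11654/115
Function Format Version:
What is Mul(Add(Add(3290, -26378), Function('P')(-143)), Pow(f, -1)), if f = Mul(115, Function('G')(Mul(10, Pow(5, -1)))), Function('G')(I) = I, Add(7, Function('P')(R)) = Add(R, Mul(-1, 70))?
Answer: Rational(-11654, 115) ≈ -101.34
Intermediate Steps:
Function('P')(R) = Add(-77, R) (Function('P')(R) = Add(-7, Add(R, Mul(-1, 70))) = Add(-7, Add(R, -70)) = Add(-7, Add(-70, R)) = Add(-77, R))
f = 230 (f = Mul(115, Mul(10, Pow(5, -1))) = Mul(115, Mul(10, Rational(1, 5))) = Mul(115, 2) = 230)
Mul(Add(Add(3290, -26378), Function('P')(-143)), Pow(f, -1)) = Mul(Add(Add(3290, -26378), Add(-77, -143)), Pow(230, -1)) = Mul(Add(-23088, -220), Rational(1, 230)) = Mul(-23308, Rational(1, 230)) = Rational(-11654, 115)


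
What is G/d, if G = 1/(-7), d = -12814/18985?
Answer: 18985/89698 ≈ 0.21165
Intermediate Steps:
d = -12814/18985 (d = -12814*1/18985 = -12814/18985 ≈ -0.67495)
G = -⅐ ≈ -0.14286
G/d = -⅐/(-12814/18985) = -18985/12814*(-⅐) = 18985/89698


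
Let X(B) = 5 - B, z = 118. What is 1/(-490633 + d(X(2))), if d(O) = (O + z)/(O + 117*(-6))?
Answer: -699/342952588 ≈ -2.0382e-6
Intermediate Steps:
d(O) = (118 + O)/(-702 + O) (d(O) = (O + 118)/(O + 117*(-6)) = (118 + O)/(O - 702) = (118 + O)/(-702 + O))
1/(-490633 + d(X(2))) = 1/(-490633 + (118 + (5 - 1*2))/(-702 + (5 - 1*2))) = 1/(-490633 + (118 + (5 - 2))/(-702 + (5 - 2))) = 1/(-490633 + (118 + 3)/(-702 + 3)) = 1/(-490633 + 121/(-699)) = 1/(-490633 - 1/699*121) = 1/(-490633 - 121/699) = 1/(-342952588/699) = -699/342952588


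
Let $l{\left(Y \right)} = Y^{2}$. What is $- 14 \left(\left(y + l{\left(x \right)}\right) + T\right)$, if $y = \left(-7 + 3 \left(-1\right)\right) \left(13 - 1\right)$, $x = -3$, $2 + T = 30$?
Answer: $1162$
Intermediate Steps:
$T = 28$ ($T = -2 + 30 = 28$)
$y = -120$ ($y = \left(-7 - 3\right) 12 = \left(-10\right) 12 = -120$)
$- 14 \left(\left(y + l{\left(x \right)}\right) + T\right) = - 14 \left(\left(-120 + \left(-3\right)^{2}\right) + 28\right) = - 14 \left(\left(-120 + 9\right) + 28\right) = - 14 \left(-111 + 28\right) = \left(-14\right) \left(-83\right) = 1162$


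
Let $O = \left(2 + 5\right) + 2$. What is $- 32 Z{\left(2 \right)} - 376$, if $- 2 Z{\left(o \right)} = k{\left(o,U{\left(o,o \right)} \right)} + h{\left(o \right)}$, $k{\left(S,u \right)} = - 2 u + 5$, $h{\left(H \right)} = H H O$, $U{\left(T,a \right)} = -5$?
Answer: $440$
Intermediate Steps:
$O = 9$ ($O = 7 + 2 = 9$)
$h{\left(H \right)} = 9 H^{2}$ ($h{\left(H \right)} = H H 9 = H^{2} \cdot 9 = 9 H^{2}$)
$k{\left(S,u \right)} = 5 - 2 u$
$Z{\left(o \right)} = - \frac{15}{2} - \frac{9 o^{2}}{2}$ ($Z{\left(o \right)} = - \frac{\left(5 - -10\right) + 9 o^{2}}{2} = - \frac{\left(5 + 10\right) + 9 o^{2}}{2} = - \frac{15 + 9 o^{2}}{2} = - \frac{15}{2} - \frac{9 o^{2}}{2}$)
$- 32 Z{\left(2 \right)} - 376 = - 32 \left(- \frac{15}{2} - \frac{9 \cdot 2^{2}}{2}\right) - 376 = - 32 \left(- \frac{15}{2} - 18\right) - 376 = \left(-32\right) \left(- \frac{51}{2}\right) - 376 = 816 - 376 = 440$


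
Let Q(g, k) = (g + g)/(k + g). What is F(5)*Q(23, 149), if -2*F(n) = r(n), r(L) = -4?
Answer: 23/43 ≈ 0.53488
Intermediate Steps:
Q(g, k) = 2*g/(g + k) (Q(g, k) = (2*g)/(g + k) = 2*g/(g + k))
F(n) = 2 (F(n) = -½*(-4) = 2)
F(5)*Q(23, 149) = 2*(2*23/(23 + 149)) = 2*(2*23/172) = 2*(2*23*(1/172)) = 2*(23/86) = 23/43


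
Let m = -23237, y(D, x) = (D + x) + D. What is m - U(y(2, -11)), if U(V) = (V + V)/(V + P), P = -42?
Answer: -162661/7 ≈ -23237.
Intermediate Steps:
y(D, x) = x + 2*D
U(V) = 2*V/(-42 + V) (U(V) = (V + V)/(V - 42) = (2*V)/(-42 + V) = 2*V/(-42 + V))
m - U(y(2, -11)) = -23237 - 2*(-11 + 2*2)/(-42 + (-11 + 2*2)) = -23237 - 2*(-11 + 4)/(-42 + (-11 + 4)) = -23237 - 2*(-7)/(-42 - 7) = -23237 - 2*(-7)/(-49) = -23237 - 2*(-7)*(-1)/49 = -23237 - 1*2/7 = -23237 - 2/7 = -162661/7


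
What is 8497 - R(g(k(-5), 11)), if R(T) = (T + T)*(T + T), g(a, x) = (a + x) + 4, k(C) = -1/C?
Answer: 189321/25 ≈ 7572.8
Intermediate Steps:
g(a, x) = 4 + a + x
R(T) = 4*T² (R(T) = (2*T)*(2*T) = 4*T²)
8497 - R(g(k(-5), 11)) = 8497 - 4*(4 - 1/(-5) + 11)² = 8497 - 4*(4 - 1*(-⅕) + 11)² = 8497 - 4*(4 + ⅕ + 11)² = 8497 - 4*(76/5)² = 8497 - 4*5776/25 = 8497 - 1*23104/25 = 8497 - 23104/25 = 189321/25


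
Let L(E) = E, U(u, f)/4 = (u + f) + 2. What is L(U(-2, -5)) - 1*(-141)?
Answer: 121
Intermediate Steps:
U(u, f) = 8 + 4*f + 4*u (U(u, f) = 4*((u + f) + 2) = 4*((f + u) + 2) = 4*(2 + f + u) = 8 + 4*f + 4*u)
L(U(-2, -5)) - 1*(-141) = (8 + 4*(-5) + 4*(-2)) - 1*(-141) = (8 - 20 - 8) + 141 = -20 + 141 = 121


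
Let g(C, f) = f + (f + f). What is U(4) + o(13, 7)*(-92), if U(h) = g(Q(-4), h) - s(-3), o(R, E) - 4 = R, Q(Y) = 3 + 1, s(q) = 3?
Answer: -1555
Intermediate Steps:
Q(Y) = 4
o(R, E) = 4 + R
g(C, f) = 3*f (g(C, f) = f + 2*f = 3*f)
U(h) = -3 + 3*h (U(h) = 3*h - 1*3 = 3*h - 3 = -3 + 3*h)
U(4) + o(13, 7)*(-92) = (-3 + 3*4) + (4 + 13)*(-92) = (-3 + 12) + 17*(-92) = 9 - 1564 = -1555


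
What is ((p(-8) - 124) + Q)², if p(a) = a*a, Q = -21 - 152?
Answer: 54289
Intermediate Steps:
Q = -173
p(a) = a²
((p(-8) - 124) + Q)² = (((-8)² - 124) - 173)² = ((64 - 124) - 173)² = (-60 - 173)² = (-233)² = 54289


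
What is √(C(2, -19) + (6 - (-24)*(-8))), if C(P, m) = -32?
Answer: I*√218 ≈ 14.765*I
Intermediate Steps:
√(C(2, -19) + (6 - (-24)*(-8))) = √(-32 + (6 - (-24)*(-8))) = √(-32 + (6 - 24*8)) = √(-32 + (6 - 192)) = √(-32 - 186) = √(-218) = I*√218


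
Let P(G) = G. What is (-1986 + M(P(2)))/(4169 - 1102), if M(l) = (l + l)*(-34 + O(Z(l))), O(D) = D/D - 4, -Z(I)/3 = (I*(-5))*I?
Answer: -2134/3067 ≈ -0.69579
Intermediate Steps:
Z(I) = 15*I**2 (Z(I) = -3*I*(-5)*I = -3*(-5*I)*I = -(-15)*I**2 = 15*I**2)
O(D) = -3 (O(D) = 1 - 4 = -3)
M(l) = -74*l (M(l) = (l + l)*(-34 - 3) = (2*l)*(-37) = -74*l)
(-1986 + M(P(2)))/(4169 - 1102) = (-1986 - 74*2)/(4169 - 1102) = (-1986 - 148)/3067 = -2134*1/3067 = -2134/3067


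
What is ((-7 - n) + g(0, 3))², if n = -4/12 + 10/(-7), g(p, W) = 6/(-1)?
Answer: 55696/441 ≈ 126.29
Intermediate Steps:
g(p, W) = -6 (g(p, W) = 6*(-1) = -6)
n = -37/21 (n = -4*1/12 + 10*(-⅐) = -⅓ - 10/7 = -37/21 ≈ -1.7619)
((-7 - n) + g(0, 3))² = ((-7 - 1*(-37/21)) - 6)² = ((-7 + 37/21) - 6)² = (-110/21 - 6)² = (-236/21)² = 55696/441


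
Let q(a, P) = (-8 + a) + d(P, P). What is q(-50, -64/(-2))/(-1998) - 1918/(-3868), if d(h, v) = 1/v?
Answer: 32451097/61826112 ≈ 0.52488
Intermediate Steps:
d(h, v) = 1/v
q(a, P) = -8 + a + 1/P (q(a, P) = (-8 + a) + 1/P = -8 + a + 1/P)
q(-50, -64/(-2))/(-1998) - 1918/(-3868) = (-8 - 50 + 1/(-64/(-2)))/(-1998) - 1918/(-3868) = (-8 - 50 + 1/(-64*(-1/2)))*(-1/1998) - 1918*(-1/3868) = (-8 - 50 + 1/32)*(-1/1998) + 959/1934 = -1855/32*(-1/1998) + 959/1934 = 1855/63936 + 959/1934 = 32451097/61826112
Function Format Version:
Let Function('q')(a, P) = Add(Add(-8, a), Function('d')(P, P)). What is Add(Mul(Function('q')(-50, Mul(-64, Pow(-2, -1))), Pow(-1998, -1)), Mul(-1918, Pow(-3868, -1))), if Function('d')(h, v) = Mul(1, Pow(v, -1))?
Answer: Rational(32451097, 61826112) ≈ 0.52488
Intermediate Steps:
Function('d')(h, v) = Pow(v, -1)
Function('q')(a, P) = Add(-8, a, Pow(P, -1)) (Function('q')(a, P) = Add(Add(-8, a), Pow(P, -1)) = Add(-8, a, Pow(P, -1)))
Add(Mul(Function('q')(-50, Mul(-64, Pow(-2, -1))), Pow(-1998, -1)), Mul(-1918, Pow(-3868, -1))) = Add(Mul(Add(-8, -50, Pow(Mul(-64, Pow(-2, -1)), -1)), Pow(-1998, -1)), Mul(-1918, Pow(-3868, -1))) = Add(Mul(Add(-8, -50, Pow(Mul(-64, Rational(-1, 2)), -1)), Rational(-1, 1998)), Mul(-1918, Rational(-1, 3868))) = Add(Mul(Add(-8, -50, Pow(32, -1)), Rational(-1, 1998)), Rational(959, 1934)) = Add(Mul(Add(-8, -50, Rational(1, 32)), Rational(-1, 1998)), Rational(959, 1934)) = Add(Mul(Rational(-1855, 32), Rational(-1, 1998)), Rational(959, 1934)) = Add(Rational(1855, 63936), Rational(959, 1934)) = Rational(32451097, 61826112)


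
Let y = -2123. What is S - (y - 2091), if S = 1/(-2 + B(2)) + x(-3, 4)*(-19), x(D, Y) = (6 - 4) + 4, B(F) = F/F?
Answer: 4099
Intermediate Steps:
B(F) = 1
x(D, Y) = 6 (x(D, Y) = 2 + 4 = 6)
S = -115 (S = 1/(-2 + 1) + 6*(-19) = 1/(-1) - 114 = -1 - 114 = -115)
S - (y - 2091) = -115 - (-2123 - 2091) = -115 - 1*(-4214) = -115 + 4214 = 4099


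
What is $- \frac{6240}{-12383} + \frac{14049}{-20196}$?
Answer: $- \frac{5327303}{27787452} \approx -0.19172$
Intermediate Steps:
$- \frac{6240}{-12383} + \frac{14049}{-20196} = \left(-6240\right) \left(- \frac{1}{12383}\right) + 14049 \left(- \frac{1}{20196}\right) = \frac{6240}{12383} - \frac{1561}{2244} = - \frac{5327303}{27787452}$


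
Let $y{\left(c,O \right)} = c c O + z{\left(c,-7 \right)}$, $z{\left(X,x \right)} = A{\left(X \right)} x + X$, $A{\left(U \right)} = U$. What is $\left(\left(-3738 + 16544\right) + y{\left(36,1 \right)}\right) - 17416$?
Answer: $-3530$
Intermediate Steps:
$z{\left(X,x \right)} = X + X x$ ($z{\left(X,x \right)} = X x + X = X + X x$)
$y{\left(c,O \right)} = - 6 c + O c^{2}$ ($y{\left(c,O \right)} = c c O + c \left(1 - 7\right) = c^{2} O + c \left(-6\right) = O c^{2} - 6 c = - 6 c + O c^{2}$)
$\left(\left(-3738 + 16544\right) + y{\left(36,1 \right)}\right) - 17416 = \left(\left(-3738 + 16544\right) + 36 \left(-6 + 1 \cdot 36\right)\right) - 17416 = \left(12806 + 36 \left(-6 + 36\right)\right) - 17416 = \left(12806 + 36 \cdot 30\right) - 17416 = \left(12806 + 1080\right) - 17416 = 13886 - 17416 = -3530$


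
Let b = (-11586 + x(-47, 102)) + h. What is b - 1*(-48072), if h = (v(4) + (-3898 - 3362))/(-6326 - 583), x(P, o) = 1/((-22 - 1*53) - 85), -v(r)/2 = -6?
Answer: 13444745537/368480 ≈ 36487.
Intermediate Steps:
v(r) = 12 (v(r) = -2*(-6) = 12)
x(P, o) = -1/160 (x(P, o) = 1/((-22 - 53) - 85) = 1/(-75 - 85) = 1/(-160) = -1/160)
h = 2416/2303 (h = (12 + (-3898 - 3362))/(-6326 - 583) = (12 - 7260)/(-6909) = -7248*(-1/6909) = 2416/2303 ≈ 1.0491)
b = -4268825023/368480 (b = (-11586 - 1/160) + 2416/2303 = -1853761/160 + 2416/2303 = -4268825023/368480 ≈ -11585.)
b - 1*(-48072) = -4268825023/368480 - 1*(-48072) = -4268825023/368480 + 48072 = 13444745537/368480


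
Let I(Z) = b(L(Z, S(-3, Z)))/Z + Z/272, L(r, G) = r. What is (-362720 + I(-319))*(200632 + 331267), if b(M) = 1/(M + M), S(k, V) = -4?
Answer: -5340136410606689837/27678992 ≈ -1.9293e+11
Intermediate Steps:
b(M) = 1/(2*M)
I(Z) = 1/(2*Z²) + Z/272 (I(Z) = (1/(2*Z))/Z + Z/272 = 1/(2*Z²) + Z*(1/272) = 1/(2*Z²) + Z/272)
(-362720 + I(-319))*(200632 + 331267) = (-362720 + (1/272)*(136 + (-319)³)/(-319)²)*(200632 + 331267) = (-362720 + (1/272)*(1/101761)*(136 - 32461759))*531899 = (-362720 + (1/272)*(1/101761)*(-32461623))*531899 = (-362720 - 32461623/27678992)*531899 = -10039756439863/27678992*531899 = -5340136410606689837/27678992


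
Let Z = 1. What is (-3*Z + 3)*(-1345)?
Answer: 0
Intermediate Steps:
(-3*Z + 3)*(-1345) = (-3*1 + 3)*(-1345) = (-3 + 3)*(-1345) = 0*(-1345) = 0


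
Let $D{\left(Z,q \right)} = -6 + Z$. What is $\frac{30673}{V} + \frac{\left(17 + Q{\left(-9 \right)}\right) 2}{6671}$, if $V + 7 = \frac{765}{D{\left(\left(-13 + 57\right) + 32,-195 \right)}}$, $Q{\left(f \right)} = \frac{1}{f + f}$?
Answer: $\frac{25782084233}{3302145} \approx 7807.7$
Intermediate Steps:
$Q{\left(f \right)} = \frac{1}{2 f}$
$V = \frac{55}{14}$ ($V = -7 + \frac{765}{-6 + \left(\left(-13 + 57\right) + 32\right)} = -7 + \frac{765}{-6 + \left(44 + 32\right)} = -7 + \frac{765}{-6 + 76} = -7 + \frac{765}{70} = -7 + 765 \cdot \frac{1}{70} = -7 + \frac{153}{14} = \frac{55}{14} \approx 3.9286$)
$\frac{30673}{V} + \frac{\left(17 + Q{\left(-9 \right)}\right) 2}{6671} = \frac{30673}{\frac{55}{14}} + \frac{\left(17 + \frac{1}{2 \left(-9\right)}\right) 2}{6671} = 30673 \cdot \frac{14}{55} + \left(17 + \frac{1}{2} \left(- \frac{1}{9}\right)\right) 2 \cdot \frac{1}{6671} = \frac{429422}{55} + \left(17 - \frac{1}{18}\right) 2 \cdot \frac{1}{6671} = \frac{429422}{55} + \frac{305}{18} \cdot 2 \cdot \frac{1}{6671} = \frac{429422}{55} + \frac{305}{9} \cdot \frac{1}{6671} = \frac{429422}{55} + \frac{305}{60039} = \frac{25782084233}{3302145}$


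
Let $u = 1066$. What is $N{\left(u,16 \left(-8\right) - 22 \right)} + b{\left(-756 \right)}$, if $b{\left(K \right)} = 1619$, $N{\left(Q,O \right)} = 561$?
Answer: $2180$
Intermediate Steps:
$N{\left(u,16 \left(-8\right) - 22 \right)} + b{\left(-756 \right)} = 561 + 1619 = 2180$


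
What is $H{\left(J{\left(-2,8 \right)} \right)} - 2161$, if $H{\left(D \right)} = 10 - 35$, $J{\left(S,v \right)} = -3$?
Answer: $-2186$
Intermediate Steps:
$H{\left(D \right)} = -25$ ($H{\left(D \right)} = 10 - 35 = -25$)
$H{\left(J{\left(-2,8 \right)} \right)} - 2161 = -25 - 2161 = -2186$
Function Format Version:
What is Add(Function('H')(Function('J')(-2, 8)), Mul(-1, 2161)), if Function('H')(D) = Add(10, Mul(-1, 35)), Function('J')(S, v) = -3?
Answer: -2186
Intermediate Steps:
Function('H')(D) = -25 (Function('H')(D) = Add(10, -35) = -25)
Add(Function('H')(Function('J')(-2, 8)), Mul(-1, 2161)) = Add(-25, Mul(-1, 2161)) = Add(-25, -2161) = -2186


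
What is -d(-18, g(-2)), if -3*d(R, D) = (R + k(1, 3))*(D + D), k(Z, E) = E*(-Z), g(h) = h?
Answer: 28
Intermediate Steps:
k(Z, E) = -E*Z
d(R, D) = -2*D*(-3 + R)/3 (d(R, D) = -(R - 1*3*1)*(D + D)/3 = -(R - 3)*2*D/3 = -(-3 + R)*2*D/3 = -2*D*(-3 + R)/3)
-d(-18, g(-2)) = -2*(-2)*(3 - 1*(-18))/3 = -2*(-2)*(3 + 18)/3 = -2*(-2)*21/3 = -1*(-28) = 28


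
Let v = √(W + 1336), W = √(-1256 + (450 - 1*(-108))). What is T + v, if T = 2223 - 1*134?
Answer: 2089 + √(1336 + I*√698) ≈ 2125.6 + 0.36139*I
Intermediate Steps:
W = I*√698 (W = √(-1256 + (450 + 108)) = √(-1256 + 558) = √(-698) = I*√698 ≈ 26.42*I)
T = 2089 (T = 2223 - 134 = 2089)
v = √(1336 + I*√698) (v = √(I*√698 + 1336) = √(1336 + I*√698) ≈ 36.553 + 0.3614*I)
T + v = 2089 + √(1336 + I*√698)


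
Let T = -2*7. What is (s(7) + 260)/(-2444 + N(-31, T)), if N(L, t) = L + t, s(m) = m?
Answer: -267/2489 ≈ -0.10727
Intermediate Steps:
T = -14
(s(7) + 260)/(-2444 + N(-31, T)) = (7 + 260)/(-2444 + (-31 - 14)) = 267/(-2444 - 45) = 267/(-2489) = 267*(-1/2489) = -267/2489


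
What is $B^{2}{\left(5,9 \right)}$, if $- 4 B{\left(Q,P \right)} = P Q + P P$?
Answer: $\frac{3969}{4} \approx 992.25$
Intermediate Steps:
$B{\left(Q,P \right)} = - \frac{P^{2}}{4} - \frac{P Q}{4}$ ($B{\left(Q,P \right)} = - \frac{P Q + P P}{4} = - \frac{P Q + P^{2}}{4} = - \frac{P^{2} + P Q}{4} = - \frac{P^{2}}{4} - \frac{P Q}{4}$)
$B^{2}{\left(5,9 \right)} = \left(\left(- \frac{1}{4}\right) 9 \left(9 + 5\right)\right)^{2} = \left(\left(- \frac{1}{4}\right) 9 \cdot 14\right)^{2} = \left(- \frac{63}{2}\right)^{2} = \frac{3969}{4}$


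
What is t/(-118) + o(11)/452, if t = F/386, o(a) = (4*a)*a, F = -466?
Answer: 2781983/2573462 ≈ 1.0810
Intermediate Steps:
o(a) = 4*a**2
t = -233/193 (t = -466/386 = -466*1/386 = -233/193 ≈ -1.2073)
t/(-118) + o(11)/452 = -233/193/(-118) + (4*11**2)/452 = -233/193*(-1/118) + (4*121)*(1/452) = 233/22774 + 484*(1/452) = 233/22774 + 121/113 = 2781983/2573462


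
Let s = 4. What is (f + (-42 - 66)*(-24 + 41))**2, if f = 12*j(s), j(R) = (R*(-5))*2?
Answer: 5363856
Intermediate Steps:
j(R) = -10*R (j(R) = -5*R*2 = -10*R)
f = -480 (f = 12*(-10*4) = 12*(-40) = -480)
(f + (-42 - 66)*(-24 + 41))**2 = (-480 + (-42 - 66)*(-24 + 41))**2 = (-480 - 108*17)**2 = (-480 - 1836)**2 = (-2316)**2 = 5363856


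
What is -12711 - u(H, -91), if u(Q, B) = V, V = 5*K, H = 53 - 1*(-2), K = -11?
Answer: -12656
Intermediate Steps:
H = 55 (H = 53 + 2 = 55)
V = -55 (V = 5*(-11) = -55)
u(Q, B) = -55
-12711 - u(H, -91) = -12711 - 1*(-55) = -12711 + 55 = -12656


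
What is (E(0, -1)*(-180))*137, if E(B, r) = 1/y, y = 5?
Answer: -4932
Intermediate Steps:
E(B, r) = ⅕ (E(B, r) = 1/5 = ⅕)
(E(0, -1)*(-180))*137 = ((⅕)*(-180))*137 = -36*137 = -4932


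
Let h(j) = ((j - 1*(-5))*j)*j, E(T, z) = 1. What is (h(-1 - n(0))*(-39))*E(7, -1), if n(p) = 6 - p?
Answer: 3822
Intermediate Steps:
h(j) = j²*(5 + j) (h(j) = ((j + 5)*j)*j = ((5 + j)*j)*j = (j*(5 + j))*j = j²*(5 + j))
(h(-1 - n(0))*(-39))*E(7, -1) = (((-1 - (6 - 1*0))²*(5 + (-1 - (6 - 1*0))))*(-39))*1 = (((-1 - (6 + 0))²*(5 + (-1 - (6 + 0))))*(-39))*1 = (((-1 - 1*6)²*(5 + (-1 - 1*6)))*(-39))*1 = (((-1 - 6)²*(5 + (-1 - 6)))*(-39))*1 = (((-7)²*(5 - 7))*(-39))*1 = ((49*(-2))*(-39))*1 = -98*(-39)*1 = 3822*1 = 3822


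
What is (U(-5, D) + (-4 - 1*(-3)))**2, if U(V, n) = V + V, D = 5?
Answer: 121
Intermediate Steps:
U(V, n) = 2*V
(U(-5, D) + (-4 - 1*(-3)))**2 = (2*(-5) + (-4 - 1*(-3)))**2 = (-10 + (-4 + 3))**2 = (-10 - 1)**2 = (-11)**2 = 121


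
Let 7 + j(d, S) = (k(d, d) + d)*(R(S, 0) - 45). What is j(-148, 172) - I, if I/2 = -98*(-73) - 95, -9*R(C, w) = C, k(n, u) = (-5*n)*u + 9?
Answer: 21048706/3 ≈ 7.0162e+6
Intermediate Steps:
k(n, u) = 9 - 5*n*u (k(n, u) = -5*n*u + 9 = 9 - 5*n*u)
R(C, w) = -C/9
I = 14118 (I = 2*(-98*(-73) - 95) = 2*(7154 - 95) = 2*7059 = 14118)
j(d, S) = -7 + (-45 - S/9)*(9 + d - 5*d**2) (j(d, S) = -7 + ((9 - 5*d*d) + d)*(-S/9 - 45) = -7 + ((9 - 5*d**2) + d)*(-45 - S/9) = -7 + (9 + d - 5*d**2)*(-45 - S/9) = -7 + (-45 - S/9)*(9 + d - 5*d**2))
j(-148, 172) - I = (-412 - 45*(-148) + 225*(-148)**2 - 1/9*172*(-148) + (1/9)*172*(-9 + 5*(-148)**2)) - 1*14118 = (-412 + 6660 + 225*21904 + 25456/9 + (1/9)*172*(-9 + 5*21904)) - 14118 = (-412 + 6660 + 4928400 + 25456/9 + (1/9)*172*(-9 + 109520)) - 14118 = (-412 + 6660 + 4928400 + 25456/9 + (1/9)*172*109511) - 14118 = (-412 + 6660 + 4928400 + 25456/9 + 18835892/9) - 14118 = 21091060/3 - 14118 = 21048706/3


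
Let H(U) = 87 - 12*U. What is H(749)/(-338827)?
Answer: 8901/338827 ≈ 0.026270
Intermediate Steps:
H(U) = 87 - 12*U
H(749)/(-338827) = (87 - 12*749)/(-338827) = (87 - 8988)*(-1/338827) = -8901*(-1/338827) = 8901/338827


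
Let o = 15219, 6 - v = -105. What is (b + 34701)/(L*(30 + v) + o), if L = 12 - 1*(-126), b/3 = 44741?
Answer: 56308/11559 ≈ 4.8714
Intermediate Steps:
b = 134223 (b = 3*44741 = 134223)
v = 111 (v = 6 - 1*(-105) = 6 + 105 = 111)
L = 138 (L = 12 + 126 = 138)
(b + 34701)/(L*(30 + v) + o) = (134223 + 34701)/(138*(30 + 111) + 15219) = 168924/(138*141 + 15219) = 168924/(19458 + 15219) = 168924/34677 = 168924*(1/34677) = 56308/11559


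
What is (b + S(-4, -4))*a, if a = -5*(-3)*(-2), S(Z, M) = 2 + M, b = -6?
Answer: 240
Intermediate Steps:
a = -30 (a = 15*(-2) = -30)
(b + S(-4, -4))*a = (-6 + (2 - 4))*(-30) = (-6 - 2)*(-30) = -8*(-30) = 240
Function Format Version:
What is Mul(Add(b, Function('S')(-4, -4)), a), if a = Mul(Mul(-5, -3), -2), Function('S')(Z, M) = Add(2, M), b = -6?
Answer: 240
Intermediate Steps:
a = -30 (a = Mul(15, -2) = -30)
Mul(Add(b, Function('S')(-4, -4)), a) = Mul(Add(-6, Add(2, -4)), -30) = Mul(Add(-6, -2), -30) = Mul(-8, -30) = 240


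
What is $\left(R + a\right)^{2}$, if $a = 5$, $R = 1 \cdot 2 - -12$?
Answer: $361$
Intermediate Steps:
$R = 14$ ($R = 2 + 12 = 14$)
$\left(R + a\right)^{2} = \left(14 + 5\right)^{2} = 19^{2} = 361$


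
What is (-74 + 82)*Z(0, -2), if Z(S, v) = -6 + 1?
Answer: -40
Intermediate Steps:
Z(S, v) = -5
(-74 + 82)*Z(0, -2) = (-74 + 82)*(-5) = 8*(-5) = -40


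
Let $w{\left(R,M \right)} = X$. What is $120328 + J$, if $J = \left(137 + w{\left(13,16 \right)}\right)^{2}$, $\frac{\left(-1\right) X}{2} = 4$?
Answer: $136969$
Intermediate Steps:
$X = -8$ ($X = \left(-2\right) 4 = -8$)
$w{\left(R,M \right)} = -8$
$J = 16641$ ($J = \left(137 - 8\right)^{2} = 129^{2} = 16641$)
$120328 + J = 120328 + 16641 = 136969$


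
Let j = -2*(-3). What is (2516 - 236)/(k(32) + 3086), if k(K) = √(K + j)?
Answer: 3518040/4761679 - 1140*√38/4761679 ≈ 0.73735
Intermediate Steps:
j = 6
k(K) = √(6 + K) (k(K) = √(K + 6) = √(6 + K))
(2516 - 236)/(k(32) + 3086) = (2516 - 236)/(√(6 + 32) + 3086) = 2280/(√38 + 3086) = 2280/(3086 + √38)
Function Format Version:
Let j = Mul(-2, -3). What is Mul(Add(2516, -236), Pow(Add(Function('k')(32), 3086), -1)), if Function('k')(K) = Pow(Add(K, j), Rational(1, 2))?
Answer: Add(Rational(3518040, 4761679), Mul(Rational(-1140, 4761679), Pow(38, Rational(1, 2)))) ≈ 0.73735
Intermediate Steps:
j = 6
Function('k')(K) = Pow(Add(6, K), Rational(1, 2)) (Function('k')(K) = Pow(Add(K, 6), Rational(1, 2)) = Pow(Add(6, K), Rational(1, 2)))
Mul(Add(2516, -236), Pow(Add(Function('k')(32), 3086), -1)) = Mul(Add(2516, -236), Pow(Add(Pow(Add(6, 32), Rational(1, 2)), 3086), -1)) = Mul(2280, Pow(Add(Pow(38, Rational(1, 2)), 3086), -1)) = Mul(2280, Pow(Add(3086, Pow(38, Rational(1, 2))), -1))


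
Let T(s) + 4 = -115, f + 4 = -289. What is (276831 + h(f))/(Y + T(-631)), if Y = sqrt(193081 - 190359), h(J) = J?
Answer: -32908022/11439 - 276538*sqrt(2722)/11439 ≈ -4138.1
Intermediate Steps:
f = -293 (f = -4 - 289 = -293)
T(s) = -119 (T(s) = -4 - 115 = -119)
Y = sqrt(2722) ≈ 52.173
(276831 + h(f))/(Y + T(-631)) = (276831 - 293)/(sqrt(2722) - 119) = 276538/(-119 + sqrt(2722))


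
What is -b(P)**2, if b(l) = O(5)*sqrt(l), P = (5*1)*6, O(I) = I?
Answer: -750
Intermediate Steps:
P = 30 (P = 5*6 = 30)
b(l) = 5*sqrt(l)
-b(P)**2 = -(5*sqrt(30))**2 = -1*750 = -750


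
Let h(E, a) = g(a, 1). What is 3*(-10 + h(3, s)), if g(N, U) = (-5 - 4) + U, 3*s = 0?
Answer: -54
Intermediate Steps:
s = 0 (s = (⅓)*0 = 0)
g(N, U) = -9 + U
h(E, a) = -8 (h(E, a) = -9 + 1 = -8)
3*(-10 + h(3, s)) = 3*(-10 - 8) = 3*(-18) = -54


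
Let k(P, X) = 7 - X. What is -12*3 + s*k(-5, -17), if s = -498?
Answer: -11988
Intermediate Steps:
-12*3 + s*k(-5, -17) = -12*3 - 498*(7 - 1*(-17)) = -36 - 498*(7 + 17) = -36 - 498*24 = -36 - 11952 = -11988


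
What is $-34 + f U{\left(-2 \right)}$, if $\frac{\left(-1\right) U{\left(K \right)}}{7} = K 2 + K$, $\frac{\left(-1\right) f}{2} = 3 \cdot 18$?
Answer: $-4570$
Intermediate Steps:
$f = -108$ ($f = - 2 \cdot 3 \cdot 18 = \left(-2\right) 54 = -108$)
$U{\left(K \right)} = - 21 K$ ($U{\left(K \right)} = - 7 \left(K 2 + K\right) = - 7 \left(2 K + K\right) = - 7 \cdot 3 K = - 21 K$)
$-34 + f U{\left(-2 \right)} = -34 - 108 \left(\left(-21\right) \left(-2\right)\right) = -34 - 4536 = -4570$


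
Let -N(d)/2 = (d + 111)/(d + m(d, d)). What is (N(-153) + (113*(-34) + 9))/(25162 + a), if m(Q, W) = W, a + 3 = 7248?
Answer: -195497/1652757 ≈ -0.11829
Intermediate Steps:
a = 7245 (a = -3 + 7248 = 7245)
N(d) = -(111 + d)/d (N(d) = -2*(d + 111)/(d + d) = -2*(111 + d)/(2*d) = -2*(111 + d)*1/(2*d) = -(111 + d)/d)
(N(-153) + (113*(-34) + 9))/(25162 + a) = ((-111 - 1*(-153))/(-153) + (113*(-34) + 9))/(25162 + 7245) = (-(-111 + 153)/153 + (-3842 + 9))/32407 = (-1/153*42 - 3833)*(1/32407) = (-14/51 - 3833)*(1/32407) = -195497/51*1/32407 = -195497/1652757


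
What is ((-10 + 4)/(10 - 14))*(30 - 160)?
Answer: -195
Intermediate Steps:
((-10 + 4)/(10 - 14))*(30 - 160) = -6/(-4)*(-130) = -6*(-¼)*(-130) = (3/2)*(-130) = -195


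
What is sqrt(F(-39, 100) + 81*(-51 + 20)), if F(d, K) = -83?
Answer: I*sqrt(2594) ≈ 50.931*I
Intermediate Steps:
sqrt(F(-39, 100) + 81*(-51 + 20)) = sqrt(-83 + 81*(-51 + 20)) = sqrt(-83 + 81*(-31)) = sqrt(-83 - 2511) = sqrt(-2594) = I*sqrt(2594)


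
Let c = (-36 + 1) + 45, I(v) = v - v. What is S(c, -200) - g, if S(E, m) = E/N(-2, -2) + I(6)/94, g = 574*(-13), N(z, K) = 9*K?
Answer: 67153/9 ≈ 7461.4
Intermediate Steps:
I(v) = 0
g = -7462
c = 10 (c = -35 + 45 = 10)
S(E, m) = -E/18 (S(E, m) = E/((9*(-2))) + 0/94 = E/(-18) + 0*(1/94) = E*(-1/18) + 0 = -E/18 + 0 = -E/18)
S(c, -200) - g = -1/18*10 - 1*(-7462) = -5/9 + 7462 = 67153/9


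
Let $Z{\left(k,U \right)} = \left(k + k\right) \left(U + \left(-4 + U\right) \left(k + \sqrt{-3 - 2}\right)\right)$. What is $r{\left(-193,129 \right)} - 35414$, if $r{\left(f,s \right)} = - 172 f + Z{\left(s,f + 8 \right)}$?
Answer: $-6340246 - 48762 i \sqrt{5} \approx -6.3402 \cdot 10^{6} - 1.0904 \cdot 10^{5} i$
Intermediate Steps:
$Z{\left(k,U \right)} = 2 k \left(U + \left(-4 + U\right) \left(k + i \sqrt{5}\right)\right)$ ($Z{\left(k,U \right)} = 2 k \left(U + \left(-4 + U\right) \left(k + \sqrt{-5}\right)\right) = 2 k \left(U + \left(-4 + U\right) \left(k + i \sqrt{5}\right)\right)$)
$r{\left(f,s \right)} = - 172 f + 2 s \left(8 + f - 4 s + s \left(8 + f\right) - 4 i \sqrt{5} + i \sqrt{5} \left(8 + f\right)\right)$ ($r{\left(f,s \right)} = - 172 f + 2 s \left(\left(f + 8\right) - 4 s + \left(f + 8\right) s - 4 i \sqrt{5} + i \left(f + 8\right) \sqrt{5}\right) = - 172 f + 2 s \left(\left(8 + f\right) - 4 s + \left(8 + f\right) s - 4 i \sqrt{5} + i \left(8 + f\right) \sqrt{5}\right) = - 172 f + 2 s \left(\left(8 + f\right) - 4 s + s \left(8 + f\right) - 4 i \sqrt{5} + i \sqrt{5} \left(8 + f\right)\right) = - 172 f + 2 s \left(8 + f - 4 s + s \left(8 + f\right) - 4 i \sqrt{5} + i \sqrt{5} \left(8 + f\right)\right)$)
$r{\left(-193,129 \right)} - 35414 = \left(\left(-172\right) \left(-193\right) + 2 \cdot 129 \left(8 - 193 - 516 + 129 \left(8 - 193\right) - 4 i \sqrt{5} + i \sqrt{5} \left(8 - 193\right)\right)\right) - 35414 = \left(33196 + 2 \cdot 129 \left(8 - 193 - 516 + 129 \left(-185\right) - 4 i \sqrt{5} + i \sqrt{5} \left(-185\right)\right)\right) - 35414 = \left(33196 + 2 \cdot 129 \left(8 - 193 - 516 - 23865 - 4 i \sqrt{5} - 185 i \sqrt{5}\right)\right) - 35414 = \left(33196 + 2 \cdot 129 \left(-24566 - 189 i \sqrt{5}\right)\right) - 35414 = \left(33196 - \left(6338028 + 48762 i \sqrt{5}\right)\right) - 35414 = \left(-6304832 - 48762 i \sqrt{5}\right) - 35414 = -6340246 - 48762 i \sqrt{5}$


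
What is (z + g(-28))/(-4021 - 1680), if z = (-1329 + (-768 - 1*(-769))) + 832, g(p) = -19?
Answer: 515/5701 ≈ 0.090335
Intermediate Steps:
z = -496 (z = (-1329 + (-768 + 769)) + 832 = (-1329 + 1) + 832 = -1328 + 832 = -496)
(z + g(-28))/(-4021 - 1680) = (-496 - 19)/(-4021 - 1680) = -515/(-5701) = -515*(-1/5701) = 515/5701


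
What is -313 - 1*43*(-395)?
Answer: 16672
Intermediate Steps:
-313 - 1*43*(-395) = -313 - 43*(-395) = -313 + 16985 = 16672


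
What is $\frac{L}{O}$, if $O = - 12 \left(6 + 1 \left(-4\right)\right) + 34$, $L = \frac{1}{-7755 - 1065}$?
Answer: $- \frac{1}{88200} \approx -1.1338 \cdot 10^{-5}$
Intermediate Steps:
$L = - \frac{1}{8820}$ ($L = \frac{1}{-8820} = - \frac{1}{8820} \approx -0.00011338$)
$O = 10$ ($O = - 12 \left(6 - 4\right) + 34 = \left(-12\right) 2 + 34 = -24 + 34 = 10$)
$\frac{L}{O} = - \frac{1}{8820 \cdot 10} = \left(- \frac{1}{8820}\right) \frac{1}{10} = - \frac{1}{88200}$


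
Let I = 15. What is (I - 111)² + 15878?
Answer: 25094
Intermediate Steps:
(I - 111)² + 15878 = (15 - 111)² + 15878 = (-96)² + 15878 = 9216 + 15878 = 25094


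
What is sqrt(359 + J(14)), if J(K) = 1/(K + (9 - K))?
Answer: 4*sqrt(202)/3 ≈ 18.950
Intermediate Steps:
J(K) = 1/9
sqrt(359 + J(14)) = sqrt(359 + 1/9) = sqrt(3232/9) = 4*sqrt(202)/3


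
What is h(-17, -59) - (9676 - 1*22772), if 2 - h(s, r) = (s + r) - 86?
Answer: 13260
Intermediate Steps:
h(s, r) = 88 - r - s (h(s, r) = 2 - ((s + r) - 86) = 2 - ((r + s) - 86) = 2 - (-86 + r + s) = 2 + (86 - r - s) = 88 - r - s)
h(-17, -59) - (9676 - 1*22772) = (88 - 1*(-59) - 1*(-17)) - (9676 - 1*22772) = (88 + 59 + 17) - (9676 - 22772) = 164 - 1*(-13096) = 164 + 13096 = 13260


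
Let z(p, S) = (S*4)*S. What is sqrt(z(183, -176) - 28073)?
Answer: sqrt(95831) ≈ 309.57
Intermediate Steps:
z(p, S) = 4*S**2 (z(p, S) = (4*S)*S = 4*S**2)
sqrt(z(183, -176) - 28073) = sqrt(4*(-176)**2 - 28073) = sqrt(4*30976 - 28073) = sqrt(123904 - 28073) = sqrt(95831)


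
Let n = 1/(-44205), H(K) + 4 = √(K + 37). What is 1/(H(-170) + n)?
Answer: -7816372305/291158575366 - 1954082025*I*√133/291158575366 ≈ -0.026846 - 0.0774*I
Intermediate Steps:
H(K) = -4 + √(37 + K) (H(K) = -4 + √(K + 37) = -4 + √(37 + K))
n = -1/44205 ≈ -2.2622e-5
1/(H(-170) + n) = 1/((-4 + √(37 - 170)) - 1/44205) = 1/((-4 + √(-133)) - 1/44205) = 1/((-4 + I*√133) - 1/44205) = 1/(-176821/44205 + I*√133)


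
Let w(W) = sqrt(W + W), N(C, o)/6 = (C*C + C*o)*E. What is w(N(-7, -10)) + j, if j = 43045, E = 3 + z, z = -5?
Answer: 43045 + 2*I*sqrt(714) ≈ 43045.0 + 53.442*I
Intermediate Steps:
E = -2 (E = 3 - 5 = -2)
N(C, o) = -12*C**2 - 12*C*o (N(C, o) = 6*((C*C + C*o)*(-2)) = 6*((C**2 + C*o)*(-2)) = 6*(-2*C**2 - 2*C*o) = -12*C**2 - 12*C*o)
w(W) = sqrt(2)*sqrt(W) (w(W) = sqrt(2*W) = sqrt(2)*sqrt(W))
w(N(-7, -10)) + j = sqrt(2)*sqrt(-12*(-7)*(-7 - 10)) + 43045 = sqrt(2)*sqrt(-12*(-7)*(-17)) + 43045 = sqrt(2)*sqrt(-1428) + 43045 = sqrt(2)*(2*I*sqrt(357)) + 43045 = 2*I*sqrt(714) + 43045 = 43045 + 2*I*sqrt(714)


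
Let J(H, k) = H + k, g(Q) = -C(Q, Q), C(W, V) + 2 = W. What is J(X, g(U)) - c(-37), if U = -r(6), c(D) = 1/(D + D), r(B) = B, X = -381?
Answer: -27601/74 ≈ -372.99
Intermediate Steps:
c(D) = 1/(2*D)
C(W, V) = -2 + W
U = -6 (U = -1*6 = -6)
g(Q) = 2 - Q (g(Q) = -(-2 + Q) = 2 - Q)
J(X, g(U)) - c(-37) = (-381 + (2 - 1*(-6))) - 1/(2*(-37)) = (-381 + (2 + 6)) - (-1)/(2*37) = (-381 + 8) - 1*(-1/74) = -373 + 1/74 = -27601/74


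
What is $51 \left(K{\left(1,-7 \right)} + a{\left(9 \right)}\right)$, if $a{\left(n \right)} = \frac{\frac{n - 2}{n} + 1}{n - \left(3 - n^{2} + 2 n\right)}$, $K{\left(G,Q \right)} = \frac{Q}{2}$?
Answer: $- \frac{73355}{414} \approx -177.19$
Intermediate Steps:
$K{\left(G,Q \right)} = \frac{Q}{2}$ ($K{\left(G,Q \right)} = Q \frac{1}{2} = \frac{Q}{2}$)
$a{\left(n \right)} = \frac{1 + \frac{-2 + n}{n}}{-3 + n^{2} - n}$ ($a{\left(n \right)} = \frac{\frac{-2 + n}{n} + 1}{n - \left(3 - n^{2} + 2 n\right)} = \frac{\frac{-2 + n}{n} + 1}{-3 + n^{2} - n} = \frac{1 + \frac{-2 + n}{n}}{-3 + n^{2} - n}$)
$51 \left(K{\left(1,-7 \right)} + a{\left(9 \right)}\right) = 51 \left(\frac{1}{2} \left(-7\right) + \frac{2 \left(1 - 9\right)}{9 \left(3 + 9 - 9^{2}\right)}\right) = 51 \left(- \frac{7}{2} + 2 \cdot \frac{1}{9} \frac{1}{3 + 9 - 81} \left(1 - 9\right)\right) = 51 \left(- \frac{7}{2} + 2 \cdot \frac{1}{9} \frac{1}{3 + 9 - 81} \left(-8\right)\right) = 51 \left(- \frac{7}{2} + 2 \cdot \frac{1}{9} \frac{1}{-69} \left(-8\right)\right) = 51 \left(- \frac{7}{2} + 2 \cdot \frac{1}{9} \left(- \frac{1}{69}\right) \left(-8\right)\right) = 51 \left(- \frac{7}{2} + \frac{16}{621}\right) = 51 \left(- \frac{4315}{1242}\right) = - \frac{73355}{414}$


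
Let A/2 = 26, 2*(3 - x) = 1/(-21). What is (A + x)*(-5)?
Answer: -11555/42 ≈ -275.12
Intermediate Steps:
x = 127/42 (x = 3 - ½/(-21) = 3 - ½*(-1/21) = 3 + 1/42 = 127/42 ≈ 3.0238)
A = 52 (A = 2*26 = 52)
(A + x)*(-5) = (52 + 127/42)*(-5) = (2311/42)*(-5) = -11555/42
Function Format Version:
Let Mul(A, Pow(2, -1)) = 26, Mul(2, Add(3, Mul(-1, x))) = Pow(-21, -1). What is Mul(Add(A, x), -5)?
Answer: Rational(-11555, 42) ≈ -275.12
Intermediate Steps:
x = Rational(127, 42) (x = Add(3, Mul(Rational(-1, 2), Pow(-21, -1))) = Add(3, Mul(Rational(-1, 2), Rational(-1, 21))) = Add(3, Rational(1, 42)) = Rational(127, 42) ≈ 3.0238)
A = 52 (A = Mul(2, 26) = 52)
Mul(Add(A, x), -5) = Mul(Add(52, Rational(127, 42)), -5) = Mul(Rational(2311, 42), -5) = Rational(-11555, 42)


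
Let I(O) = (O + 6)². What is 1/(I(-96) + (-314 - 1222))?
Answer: 1/6564 ≈ 0.00015235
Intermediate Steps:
I(O) = (6 + O)²
1/(I(-96) + (-314 - 1222)) = 1/((6 - 96)² + (-314 - 1222)) = 1/((-90)² - 1536) = 1/(8100 - 1536) = 1/6564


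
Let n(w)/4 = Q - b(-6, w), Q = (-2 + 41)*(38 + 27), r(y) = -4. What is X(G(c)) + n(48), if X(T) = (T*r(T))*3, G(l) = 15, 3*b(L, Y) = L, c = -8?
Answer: 9968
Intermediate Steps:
b(L, Y) = L/3
Q = 2535 (Q = 39*65 = 2535)
X(T) = -12*T (X(T) = (T*(-4))*3 = -4*T*3 = -12*T)
n(w) = 10148 (n(w) = 4*(2535 - (-6)/3) = 4*(2535 - 1*(-2)) = 4*(2535 + 2) = 4*2537 = 10148)
X(G(c)) + n(48) = -12*15 + 10148 = -180 + 10148 = 9968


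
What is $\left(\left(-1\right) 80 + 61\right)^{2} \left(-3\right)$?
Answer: $-1083$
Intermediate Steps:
$\left(\left(-1\right) 80 + 61\right)^{2} \left(-3\right) = \left(-80 + 61\right)^{2} \left(-3\right) = \left(-19\right)^{2} \left(-3\right) = 361 \left(-3\right) = -1083$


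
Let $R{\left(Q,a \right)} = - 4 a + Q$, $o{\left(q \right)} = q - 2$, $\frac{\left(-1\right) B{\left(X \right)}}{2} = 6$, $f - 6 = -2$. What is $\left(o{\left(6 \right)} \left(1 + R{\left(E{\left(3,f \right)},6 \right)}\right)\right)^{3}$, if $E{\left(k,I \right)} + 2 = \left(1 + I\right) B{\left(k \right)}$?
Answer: $-39304000$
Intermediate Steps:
$f = 4$ ($f = 6 - 2 = 4$)
$B{\left(X \right)} = -12$ ($B{\left(X \right)} = \left(-2\right) 6 = -12$)
$o{\left(q \right)} = -2 + q$ ($o{\left(q \right)} = q - 2 = -2 + q$)
$E{\left(k,I \right)} = -14 - 12 I$ ($E{\left(k,I \right)} = -2 + \left(1 + I\right) \left(-12\right) = -2 - \left(12 + 12 I\right) = -14 - 12 I$)
$R{\left(Q,a \right)} = Q - 4 a$
$\left(o{\left(6 \right)} \left(1 + R{\left(E{\left(3,f \right)},6 \right)}\right)\right)^{3} = \left(\left(-2 + 6\right) \left(1 - 86\right)\right)^{3} = \left(4 \left(1 - 86\right)\right)^{3} = \left(4 \left(-85\right)\right)^{3} = \left(-340\right)^{3} = -39304000$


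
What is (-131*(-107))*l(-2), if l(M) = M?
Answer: -28034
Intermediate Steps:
(-131*(-107))*l(-2) = -131*(-107)*(-2) = 14017*(-2) = -28034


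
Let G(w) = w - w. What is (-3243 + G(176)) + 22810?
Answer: 19567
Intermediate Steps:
G(w) = 0
(-3243 + G(176)) + 22810 = (-3243 + 0) + 22810 = -3243 + 22810 = 19567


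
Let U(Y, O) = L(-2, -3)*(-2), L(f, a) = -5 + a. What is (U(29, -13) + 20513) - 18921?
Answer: 1608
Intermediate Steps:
U(Y, O) = 16 (U(Y, O) = (-5 - 3)*(-2) = -8*(-2) = 16)
(U(29, -13) + 20513) - 18921 = (16 + 20513) - 18921 = 20529 - 18921 = 1608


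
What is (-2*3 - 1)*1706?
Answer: -11942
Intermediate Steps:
(-2*3 - 1)*1706 = (-6 - 1)*1706 = -7*1706 = -11942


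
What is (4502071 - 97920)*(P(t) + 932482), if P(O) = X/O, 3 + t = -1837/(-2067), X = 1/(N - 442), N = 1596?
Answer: 20682032130312607675/5036056 ≈ 4.1068e+12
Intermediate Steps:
X = 1/1154 (X = 1/(1596 - 442) = 1/1154 ≈ 0.00086655)
t = -4364/2067 (t = -3 - 1837/(-2067) = -3 - 1837*(-1/2067) = -3 + 1837/2067 = -4364/2067 ≈ -2.1113)
P(O) = 1/(1154*O)
(4502071 - 97920)*(P(t) + 932482) = (4502071 - 97920)*(1/(1154*(-4364/2067)) + 932482) = 4404151*((1/1154)*(-2067/4364) + 932482) = 4404151*(-2067/5036056 + 932482) = 4404151*(4696031568925/5036056) = 20682032130312607675/5036056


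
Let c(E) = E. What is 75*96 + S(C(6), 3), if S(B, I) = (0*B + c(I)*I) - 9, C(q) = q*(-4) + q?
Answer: 7200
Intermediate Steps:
C(q) = -3*q (C(q) = -4*q + q = -3*q)
S(B, I) = -9 + I² (S(B, I) = (0*B + I*I) - 9 = (0 + I²) - 9 = I² - 9 = -9 + I²)
75*96 + S(C(6), 3) = 75*96 + (-9 + 3²) = 7200 + (-9 + 9) = 7200 + 0 = 7200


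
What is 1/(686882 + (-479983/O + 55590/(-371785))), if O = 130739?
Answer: 1388765689/953912847755679 ≈ 1.4559e-6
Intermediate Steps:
1/(686882 + (-479983/O + 55590/(-371785))) = 1/(686882 + (-479983/130739 + 55590/(-371785))) = 1/(686882 + (-479983*1/130739 + 55590*(-1/371785))) = 1/(686882 + (-68569/18677 - 11118/74357)) = 1/(686882 - 5306236019/1388765689) = 1/(953912847755679/1388765689) = 1388765689/953912847755679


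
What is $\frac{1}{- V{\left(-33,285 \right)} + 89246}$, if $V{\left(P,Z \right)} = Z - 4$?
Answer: $\frac{1}{88965} \approx 1.124 \cdot 10^{-5}$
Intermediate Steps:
$V{\left(P,Z \right)} = -4 + Z$ ($V{\left(P,Z \right)} = Z - 4 = -4 + Z$)
$\frac{1}{- V{\left(-33,285 \right)} + 89246} = \frac{1}{- (-4 + 285) + 89246} = \frac{1}{\left(-1\right) 281 + 89246} = \frac{1}{-281 + 89246} = \frac{1}{88965}$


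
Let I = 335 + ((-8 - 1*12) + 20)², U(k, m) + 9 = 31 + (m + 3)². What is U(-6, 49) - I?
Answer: 2391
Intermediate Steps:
U(k, m) = 22 + (3 + m)² (U(k, m) = -9 + (31 + (m + 3)²) = -9 + (31 + (3 + m)²) = 22 + (3 + m)²)
I = 335 (I = 335 + ((-8 - 12) + 20)² = 335 + (-20 + 20)² = 335 + 0² = 335 + 0 = 335)
U(-6, 49) - I = (22 + (3 + 49)²) - 1*335 = (22 + 52²) - 335 = (22 + 2704) - 335 = 2726 - 335 = 2391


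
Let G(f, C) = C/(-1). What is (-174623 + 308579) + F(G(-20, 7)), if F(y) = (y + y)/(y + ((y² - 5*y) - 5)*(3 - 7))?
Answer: 43267802/323 ≈ 1.3396e+5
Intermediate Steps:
G(f, C) = -C (G(f, C) = C*(-1) = -C)
F(y) = 2*y/(20 - 4*y² + 21*y) (F(y) = (2*y)/(y + (-5 + y² - 5*y)*(-4)) = (2*y)/(y + (20 - 4*y² + 20*y)) = (2*y)/(20 - 4*y² + 21*y) = 2*y/(20 - 4*y² + 21*y))
(-174623 + 308579) + F(G(-20, 7)) = (-174623 + 308579) + 2*(-1*7)/(20 - 4*(-1*7)² + 21*(-1*7)) = 133956 + 2*(-7)/(20 - 4*(-7)² + 21*(-7)) = 133956 + 2*(-7)/(20 - 4*49 - 147) = 133956 + 2*(-7)/(20 - 196 - 147) = 133956 + 2*(-7)/(-323) = 133956 + 2*(-7)*(-1/323) = 133956 + 14/323 = 43267802/323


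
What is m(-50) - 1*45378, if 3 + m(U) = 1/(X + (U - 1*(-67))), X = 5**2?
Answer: -1906001/42 ≈ -45381.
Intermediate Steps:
X = 25
m(U) = -3 + 1/(92 + U) (m(U) = -3 + 1/(25 + (U - 1*(-67))) = -3 + 1/(25 + (U + 67)) = -3 + 1/(25 + (67 + U)) = -3 + 1/(92 + U))
m(-50) - 1*45378 = (-275 - 3*(-50))/(92 - 50) - 1*45378 = (-275 + 150)/42 - 45378 = (1/42)*(-125) - 45378 = -125/42 - 45378 = -1906001/42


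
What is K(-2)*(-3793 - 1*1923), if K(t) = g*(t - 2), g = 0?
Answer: 0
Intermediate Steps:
K(t) = 0 (K(t) = 0*(t - 2) = 0*(-2 + t) = 0)
K(-2)*(-3793 - 1*1923) = 0*(-3793 - 1*1923) = 0*(-3793 - 1923) = 0*(-5716) = 0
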